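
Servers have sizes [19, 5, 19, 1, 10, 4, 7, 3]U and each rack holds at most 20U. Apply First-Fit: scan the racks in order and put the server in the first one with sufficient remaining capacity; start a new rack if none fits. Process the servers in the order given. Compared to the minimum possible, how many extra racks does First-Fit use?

First-Fit: [19,1] [5,10,4] [19] [7,3] → 4 racks.
Total size 68U; any packing needs at least ⌈68/20⌉ = 4 racks.
So 4 is already optimal.

0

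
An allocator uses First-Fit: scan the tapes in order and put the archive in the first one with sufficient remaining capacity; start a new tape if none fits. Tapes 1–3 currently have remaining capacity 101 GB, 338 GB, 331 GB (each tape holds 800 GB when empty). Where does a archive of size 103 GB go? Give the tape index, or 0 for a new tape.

2

Tapes with room: tape 2 (338 GB), tape 3 (331 GB).
The first with room is tape 2.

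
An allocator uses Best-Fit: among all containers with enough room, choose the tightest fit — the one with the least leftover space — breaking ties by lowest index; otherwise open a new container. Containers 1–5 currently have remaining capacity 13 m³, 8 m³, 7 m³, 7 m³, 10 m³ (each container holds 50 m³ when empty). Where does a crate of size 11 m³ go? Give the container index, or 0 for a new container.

Containers with room: container 1 (13 m³).
Tightest fit is container 1 with 13 m³ free.

1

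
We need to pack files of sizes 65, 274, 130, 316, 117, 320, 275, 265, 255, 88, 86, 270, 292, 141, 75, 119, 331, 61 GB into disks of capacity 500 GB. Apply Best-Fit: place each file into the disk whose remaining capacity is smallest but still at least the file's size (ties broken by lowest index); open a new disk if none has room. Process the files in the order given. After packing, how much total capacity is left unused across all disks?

Put 65 GB in disk 1; 435 GB remain.
Put 274 GB in disk 1; 161 GB remain.
Put 130 GB in disk 1; 31 GB remain.
Put 316 GB in disk 2; 184 GB remain.
Put 117 GB in disk 2; 67 GB remain.
Put 320 GB in disk 3; 180 GB remain.
Put 275 GB in disk 4; 225 GB remain.
Put 265 GB in disk 5; 235 GB remain.
Put 255 GB in disk 6; 245 GB remain.
Put 88 GB in disk 3; 92 GB remain.
Put 86 GB in disk 3; 6 GB remain.
Put 270 GB in disk 7; 230 GB remain.
Put 292 GB in disk 8; 208 GB remain.
Put 141 GB in disk 8; 67 GB remain.
Put 75 GB in disk 4; 150 GB remain.
Put 119 GB in disk 4; 31 GB remain.
Put 331 GB in disk 9; 169 GB remain.
Put 61 GB in disk 2; 6 GB remain.
9 disks × 500 GB = 4500 GB; used 3480 GB; unused 1020 GB.

1020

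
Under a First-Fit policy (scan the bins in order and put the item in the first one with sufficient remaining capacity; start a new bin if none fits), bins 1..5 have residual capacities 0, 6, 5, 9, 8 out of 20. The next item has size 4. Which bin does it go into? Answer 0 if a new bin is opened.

2

Bins with room: bin 2 (6), bin 3 (5), bin 4 (9), bin 5 (8).
The first with room is bin 2.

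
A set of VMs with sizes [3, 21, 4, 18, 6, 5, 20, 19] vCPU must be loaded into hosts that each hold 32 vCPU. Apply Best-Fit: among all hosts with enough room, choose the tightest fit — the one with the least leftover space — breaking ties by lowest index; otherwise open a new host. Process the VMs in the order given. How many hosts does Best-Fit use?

4

host 1: place 3 vCPU, 29 vCPU left
host 1: place 21 vCPU, 8 vCPU left
host 1: place 4 vCPU, 4 vCPU left
host 2: place 18 vCPU, 14 vCPU left
host 2: place 6 vCPU, 8 vCPU left
host 2: place 5 vCPU, 3 vCPU left
host 3: place 20 vCPU, 12 vCPU left
host 4: place 19 vCPU, 13 vCPU left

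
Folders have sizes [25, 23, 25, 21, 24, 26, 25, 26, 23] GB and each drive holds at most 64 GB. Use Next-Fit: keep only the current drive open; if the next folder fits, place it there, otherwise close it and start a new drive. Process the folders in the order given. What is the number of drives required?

5

Put 25 GB in drive 1; 39 GB remain.
Put 23 GB in drive 1; 16 GB remain.
Put 25 GB in drive 2; 39 GB remain.
Put 21 GB in drive 2; 18 GB remain.
Put 24 GB in drive 3; 40 GB remain.
Put 26 GB in drive 3; 14 GB remain.
Put 25 GB in drive 4; 39 GB remain.
Put 26 GB in drive 4; 13 GB remain.
Put 23 GB in drive 5; 41 GB remain.
Final drives: [25,23] [25,21] [24,26] [25,26] [23].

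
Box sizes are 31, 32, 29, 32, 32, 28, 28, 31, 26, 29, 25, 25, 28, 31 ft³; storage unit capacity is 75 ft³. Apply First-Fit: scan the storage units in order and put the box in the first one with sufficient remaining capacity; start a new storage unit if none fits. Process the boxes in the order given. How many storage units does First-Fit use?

7

storage unit 1: place 31 ft³, 44 ft³ left
storage unit 1: place 32 ft³, 12 ft³ left
storage unit 2: place 29 ft³, 46 ft³ left
storage unit 2: place 32 ft³, 14 ft³ left
storage unit 3: place 32 ft³, 43 ft³ left
storage unit 3: place 28 ft³, 15 ft³ left
storage unit 4: place 28 ft³, 47 ft³ left
storage unit 4: place 31 ft³, 16 ft³ left
storage unit 5: place 26 ft³, 49 ft³ left
storage unit 5: place 29 ft³, 20 ft³ left
storage unit 6: place 25 ft³, 50 ft³ left
storage unit 6: place 25 ft³, 25 ft³ left
storage unit 7: place 28 ft³, 47 ft³ left
storage unit 7: place 31 ft³, 16 ft³ left
Final storage units: [31,32] [29,32] [32,28] [28,31] [26,29] [25,25] [28,31].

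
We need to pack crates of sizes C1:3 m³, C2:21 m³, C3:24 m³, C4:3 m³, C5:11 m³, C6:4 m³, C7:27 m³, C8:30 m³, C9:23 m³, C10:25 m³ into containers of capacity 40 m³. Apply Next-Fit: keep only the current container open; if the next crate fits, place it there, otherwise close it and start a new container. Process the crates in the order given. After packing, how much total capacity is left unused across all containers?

69

container 1: place C1 (3 m³), 37 m³ left
container 1: place C2 (21 m³), 16 m³ left
container 2: place C3 (24 m³), 16 m³ left
container 2: place C4 (3 m³), 13 m³ left
container 2: place C5 (11 m³), 2 m³ left
container 3: place C6 (4 m³), 36 m³ left
container 3: place C7 (27 m³), 9 m³ left
container 4: place C8 (30 m³), 10 m³ left
container 5: place C9 (23 m³), 17 m³ left
container 6: place C10 (25 m³), 15 m³ left
6 containers × 40 m³ = 240 m³; used 171 m³; unused 69 m³.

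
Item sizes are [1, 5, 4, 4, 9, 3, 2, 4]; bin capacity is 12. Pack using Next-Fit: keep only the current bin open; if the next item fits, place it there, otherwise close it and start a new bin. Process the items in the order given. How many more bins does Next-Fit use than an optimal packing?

Next-Fit: [1,5,4] [4] [9,3] [2,4] → 4 bins.
Total size 32; any packing needs at least ⌈32/12⌉ = 3 bins.
An optimal packing achieves that bound: [9,3] [5,4,2,1] [4,4] → 3 bins.
Excess: 4 − 3 = 1.

1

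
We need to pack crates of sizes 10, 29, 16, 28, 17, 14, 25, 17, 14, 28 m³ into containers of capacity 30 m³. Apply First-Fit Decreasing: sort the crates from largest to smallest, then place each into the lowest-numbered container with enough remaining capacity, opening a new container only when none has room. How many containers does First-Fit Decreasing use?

8 containers

Sorted descending: 29, 28, 28, 25, 17, 17, 16, 14, 14, 10.
29 m³ → container 1 (remaining 1 m³)
28 m³ → container 2 (remaining 2 m³)
28 m³ → container 3 (remaining 2 m³)
25 m³ → container 4 (remaining 5 m³)
17 m³ → container 5 (remaining 13 m³)
17 m³ → container 6 (remaining 13 m³)
16 m³ → container 7 (remaining 14 m³)
14 m³ → container 7 (remaining 0 m³)
14 m³ → container 8 (remaining 16 m³)
10 m³ → container 5 (remaining 3 m³)
Final containers: [29] [28] [28] [25] [17,10] [17] [16,14] [14].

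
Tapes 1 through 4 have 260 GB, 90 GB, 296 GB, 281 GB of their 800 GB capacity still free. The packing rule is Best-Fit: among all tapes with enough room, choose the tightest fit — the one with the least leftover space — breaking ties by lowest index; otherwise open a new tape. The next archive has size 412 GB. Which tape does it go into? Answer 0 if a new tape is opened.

0

No tape has ≥ 412 GB free, so a new tape is opened.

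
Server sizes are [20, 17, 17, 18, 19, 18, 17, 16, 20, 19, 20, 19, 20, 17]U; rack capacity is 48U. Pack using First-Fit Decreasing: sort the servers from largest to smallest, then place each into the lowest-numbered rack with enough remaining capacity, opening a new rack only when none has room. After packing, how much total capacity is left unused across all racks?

79

Sorted descending: 20, 20, 20, 20, 19, 19, 19, 18, 18, 17, 17, 17, 17, 16.
rack 1: place 20U, 28U left
rack 1: place 20U, 8U left
rack 2: place 20U, 28U left
rack 2: place 20U, 8U left
rack 3: place 19U, 29U left
rack 3: place 19U, 10U left
rack 4: place 19U, 29U left
rack 4: place 18U, 11U left
rack 5: place 18U, 30U left
rack 5: place 17U, 13U left
rack 6: place 17U, 31U left
rack 6: place 17U, 14U left
rack 7: place 17U, 31U left
rack 7: place 16U, 15U left
7 racks × 48U = 336U; used 257U; unused 79U.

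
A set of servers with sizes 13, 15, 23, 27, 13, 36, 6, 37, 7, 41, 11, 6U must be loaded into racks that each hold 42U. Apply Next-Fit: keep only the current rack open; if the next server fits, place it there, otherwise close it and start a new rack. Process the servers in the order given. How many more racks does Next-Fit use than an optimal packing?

Next-Fit: [13,15] [23] [27,13] [36,6] [37] [7] [41] [11,6] → 8 racks.
Total size 235U; any packing needs at least ⌈235/42⌉ = 6 racks.
An optimal packing achieves that bound: [41] [37] [36,6] [27,15] [23,13,6] [13,11,7] → 6 racks.
Excess: 8 − 6 = 2.

2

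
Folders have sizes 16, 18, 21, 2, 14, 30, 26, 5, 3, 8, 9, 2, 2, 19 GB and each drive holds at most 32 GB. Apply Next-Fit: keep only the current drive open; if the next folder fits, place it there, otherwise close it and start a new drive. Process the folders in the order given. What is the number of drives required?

Put 16 GB in drive 1; 16 GB remain.
Put 18 GB in drive 2; 14 GB remain.
Put 21 GB in drive 3; 11 GB remain.
Put 2 GB in drive 3; 9 GB remain.
Put 14 GB in drive 4; 18 GB remain.
Put 30 GB in drive 5; 2 GB remain.
Put 26 GB in drive 6; 6 GB remain.
Put 5 GB in drive 6; 1 GB remain.
Put 3 GB in drive 7; 29 GB remain.
Put 8 GB in drive 7; 21 GB remain.
Put 9 GB in drive 7; 12 GB remain.
Put 2 GB in drive 7; 10 GB remain.
Put 2 GB in drive 7; 8 GB remain.
Put 19 GB in drive 8; 13 GB remain.

8 drives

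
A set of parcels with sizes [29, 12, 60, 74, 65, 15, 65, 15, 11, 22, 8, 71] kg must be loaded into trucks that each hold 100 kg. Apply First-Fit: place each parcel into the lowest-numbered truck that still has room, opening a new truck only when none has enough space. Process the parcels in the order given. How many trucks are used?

6

Put 29 kg in truck 1; 71 kg remain.
Put 12 kg in truck 1; 59 kg remain.
Put 60 kg in truck 2; 40 kg remain.
Put 74 kg in truck 3; 26 kg remain.
Put 65 kg in truck 4; 35 kg remain.
Put 15 kg in truck 1; 44 kg remain.
Put 65 kg in truck 5; 35 kg remain.
Put 15 kg in truck 1; 29 kg remain.
Put 11 kg in truck 1; 18 kg remain.
Put 22 kg in truck 2; 18 kg remain.
Put 8 kg in truck 1; 10 kg remain.
Put 71 kg in truck 6; 29 kg remain.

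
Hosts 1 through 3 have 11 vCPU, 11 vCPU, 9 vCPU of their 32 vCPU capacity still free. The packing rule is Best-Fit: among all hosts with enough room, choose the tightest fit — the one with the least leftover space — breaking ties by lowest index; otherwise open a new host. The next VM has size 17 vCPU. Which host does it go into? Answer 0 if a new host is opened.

No host has ≥ 17 vCPU free, so a new host is opened.

0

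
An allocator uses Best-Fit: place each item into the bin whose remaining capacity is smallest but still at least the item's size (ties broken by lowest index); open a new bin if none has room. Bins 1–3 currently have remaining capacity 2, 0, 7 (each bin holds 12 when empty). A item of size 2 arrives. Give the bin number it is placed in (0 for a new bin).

1

Bins with room: bin 1 (2), bin 3 (7).
Tightest fit is bin 1 with 2 free.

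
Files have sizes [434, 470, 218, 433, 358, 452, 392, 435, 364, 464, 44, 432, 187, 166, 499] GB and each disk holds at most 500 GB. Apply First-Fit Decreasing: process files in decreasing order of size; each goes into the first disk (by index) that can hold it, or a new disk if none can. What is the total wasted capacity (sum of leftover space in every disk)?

1152

Sorted descending: 499, 470, 464, 452, 435, 434, 433, 432, 392, 364, 358, 218, 187, 166, 44.
Put 499 GB in disk 1; 1 GB remain.
Put 470 GB in disk 2; 30 GB remain.
Put 464 GB in disk 3; 36 GB remain.
Put 452 GB in disk 4; 48 GB remain.
Put 435 GB in disk 5; 65 GB remain.
Put 434 GB in disk 6; 66 GB remain.
Put 433 GB in disk 7; 67 GB remain.
Put 432 GB in disk 8; 68 GB remain.
Put 392 GB in disk 9; 108 GB remain.
Put 364 GB in disk 10; 136 GB remain.
Put 358 GB in disk 11; 142 GB remain.
Put 218 GB in disk 12; 282 GB remain.
Put 187 GB in disk 12; 95 GB remain.
Put 166 GB in disk 13; 334 GB remain.
Put 44 GB in disk 4; 4 GB remain.
13 disks × 500 GB = 6500 GB; used 5348 GB; unused 1152 GB.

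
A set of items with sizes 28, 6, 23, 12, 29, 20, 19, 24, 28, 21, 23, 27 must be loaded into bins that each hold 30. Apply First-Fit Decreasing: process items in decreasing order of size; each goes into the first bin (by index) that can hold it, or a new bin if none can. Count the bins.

Sorted descending: 29, 28, 28, 27, 24, 23, 23, 21, 20, 19, 12, 6.
29 → bin 1 (remaining 1)
28 → bin 2 (remaining 2)
28 → bin 3 (remaining 2)
27 → bin 4 (remaining 3)
24 → bin 5 (remaining 6)
23 → bin 6 (remaining 7)
23 → bin 7 (remaining 7)
21 → bin 8 (remaining 9)
20 → bin 9 (remaining 10)
19 → bin 10 (remaining 11)
12 → bin 11 (remaining 18)
6 → bin 5 (remaining 0)
Final bins: [29] [28] [28] [27] [24,6] [23] [23] [21] [20] [19] [12].

11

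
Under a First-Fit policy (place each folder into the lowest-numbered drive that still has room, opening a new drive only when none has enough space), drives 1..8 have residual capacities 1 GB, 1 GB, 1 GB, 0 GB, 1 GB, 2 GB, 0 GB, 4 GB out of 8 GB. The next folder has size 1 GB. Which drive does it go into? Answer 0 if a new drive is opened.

Drives with room: drive 1 (1 GB), drive 2 (1 GB), drive 3 (1 GB), drive 5 (1 GB), drive 6 (2 GB), drive 8 (4 GB).
The first with room is drive 1.

1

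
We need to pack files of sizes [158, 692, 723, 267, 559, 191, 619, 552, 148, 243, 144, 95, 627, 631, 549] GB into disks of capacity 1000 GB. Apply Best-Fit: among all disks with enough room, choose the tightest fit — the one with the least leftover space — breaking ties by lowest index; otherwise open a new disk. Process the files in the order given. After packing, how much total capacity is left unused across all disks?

Put 158 GB in disk 1; 842 GB remain.
Put 692 GB in disk 1; 150 GB remain.
Put 723 GB in disk 2; 277 GB remain.
Put 267 GB in disk 2; 10 GB remain.
Put 559 GB in disk 3; 441 GB remain.
Put 191 GB in disk 3; 250 GB remain.
Put 619 GB in disk 4; 381 GB remain.
Put 552 GB in disk 5; 448 GB remain.
Put 148 GB in disk 1; 2 GB remain.
Put 243 GB in disk 3; 7 GB remain.
Put 144 GB in disk 4; 237 GB remain.
Put 95 GB in disk 4; 142 GB remain.
Put 627 GB in disk 6; 373 GB remain.
Put 631 GB in disk 7; 369 GB remain.
Put 549 GB in disk 8; 451 GB remain.
8 disks × 1000 GB = 8000 GB; used 6198 GB; unused 1802 GB.

1802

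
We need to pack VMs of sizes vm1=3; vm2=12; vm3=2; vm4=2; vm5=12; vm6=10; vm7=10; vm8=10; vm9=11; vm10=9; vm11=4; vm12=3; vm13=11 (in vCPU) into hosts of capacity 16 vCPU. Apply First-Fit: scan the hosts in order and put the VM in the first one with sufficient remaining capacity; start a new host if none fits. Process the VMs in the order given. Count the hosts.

8 hosts

vm1 (3 vCPU) → host 1 (remaining 13 vCPU)
vm2 (12 vCPU) → host 1 (remaining 1 vCPU)
vm3 (2 vCPU) → host 2 (remaining 14 vCPU)
vm4 (2 vCPU) → host 2 (remaining 12 vCPU)
vm5 (12 vCPU) → host 2 (remaining 0 vCPU)
vm6 (10 vCPU) → host 3 (remaining 6 vCPU)
vm7 (10 vCPU) → host 4 (remaining 6 vCPU)
vm8 (10 vCPU) → host 5 (remaining 6 vCPU)
vm9 (11 vCPU) → host 6 (remaining 5 vCPU)
vm10 (9 vCPU) → host 7 (remaining 7 vCPU)
vm11 (4 vCPU) → host 3 (remaining 2 vCPU)
vm12 (3 vCPU) → host 4 (remaining 3 vCPU)
vm13 (11 vCPU) → host 8 (remaining 5 vCPU)
Final hosts: [3,12] [2,2,12] [10,4] [10,3] [10] [11] [9] [11].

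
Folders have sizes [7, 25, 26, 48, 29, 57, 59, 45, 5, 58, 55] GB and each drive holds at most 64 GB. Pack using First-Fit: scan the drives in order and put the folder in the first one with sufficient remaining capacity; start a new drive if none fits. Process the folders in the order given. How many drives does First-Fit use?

8

drive 1: place 7 GB, 57 GB left
drive 1: place 25 GB, 32 GB left
drive 1: place 26 GB, 6 GB left
drive 2: place 48 GB, 16 GB left
drive 3: place 29 GB, 35 GB left
drive 4: place 57 GB, 7 GB left
drive 5: place 59 GB, 5 GB left
drive 6: place 45 GB, 19 GB left
drive 1: place 5 GB, 1 GB left
drive 7: place 58 GB, 6 GB left
drive 8: place 55 GB, 9 GB left
Final drives: [7,25,26,5] [48] [29] [57] [59] [45] [58] [55].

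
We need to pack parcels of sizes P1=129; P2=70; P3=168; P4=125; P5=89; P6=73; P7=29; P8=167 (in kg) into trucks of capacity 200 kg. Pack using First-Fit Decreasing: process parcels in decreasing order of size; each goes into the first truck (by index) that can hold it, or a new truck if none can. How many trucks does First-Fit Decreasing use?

Sorted descending: 168, 167, 129, 125, 89, 73, 70, 29.
Put 168 kg in truck 1; 32 kg remain.
Put 167 kg in truck 2; 33 kg remain.
Put 129 kg in truck 3; 71 kg remain.
Put 125 kg in truck 4; 75 kg remain.
Put 89 kg in truck 5; 111 kg remain.
Put 73 kg in truck 4; 2 kg remain.
Put 70 kg in truck 3; 1 kg remain.
Put 29 kg in truck 1; 3 kg remain.
Final trucks: [168,29] [167] [129,70] [125,73] [89].

5 trucks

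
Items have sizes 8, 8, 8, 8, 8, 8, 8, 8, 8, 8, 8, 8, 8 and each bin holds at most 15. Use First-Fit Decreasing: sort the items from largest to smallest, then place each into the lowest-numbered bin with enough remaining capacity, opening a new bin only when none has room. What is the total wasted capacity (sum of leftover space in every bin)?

91

Sorted descending: 8, 8, 8, 8, 8, 8, 8, 8, 8, 8, 8, 8, 8.
Put 8 in bin 1; 7 remain.
Put 8 in bin 2; 7 remain.
Put 8 in bin 3; 7 remain.
Put 8 in bin 4; 7 remain.
Put 8 in bin 5; 7 remain.
Put 8 in bin 6; 7 remain.
Put 8 in bin 7; 7 remain.
Put 8 in bin 8; 7 remain.
Put 8 in bin 9; 7 remain.
Put 8 in bin 10; 7 remain.
Put 8 in bin 11; 7 remain.
Put 8 in bin 12; 7 remain.
Put 8 in bin 13; 7 remain.
13 bins × 15 = 195; used 104; unused 91.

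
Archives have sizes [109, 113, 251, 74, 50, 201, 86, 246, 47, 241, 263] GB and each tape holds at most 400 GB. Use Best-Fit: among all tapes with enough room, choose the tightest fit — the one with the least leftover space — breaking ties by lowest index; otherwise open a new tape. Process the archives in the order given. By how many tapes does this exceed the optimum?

1

Best-Fit: [109,113,86,47] [251,74,50] [201] [246] [241] [263] → 6 tapes.
Total size 1681 GB; any packing needs at least ⌈1681/400⌉ = 5 tapes.
An optimal packing achieves that bound: [263,113] [251,109] [246,86,50] [241,74,47] [201] → 5 tapes.
Excess: 6 − 5 = 1.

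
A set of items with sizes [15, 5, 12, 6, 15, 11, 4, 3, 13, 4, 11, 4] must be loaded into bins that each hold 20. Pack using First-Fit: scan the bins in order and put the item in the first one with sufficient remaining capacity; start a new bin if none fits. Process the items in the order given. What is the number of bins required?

Put 15 in bin 1; 5 remain.
Put 5 in bin 1; 0 remain.
Put 12 in bin 2; 8 remain.
Put 6 in bin 2; 2 remain.
Put 15 in bin 3; 5 remain.
Put 11 in bin 4; 9 remain.
Put 4 in bin 3; 1 remain.
Put 3 in bin 4; 6 remain.
Put 13 in bin 5; 7 remain.
Put 4 in bin 4; 2 remain.
Put 11 in bin 6; 9 remain.
Put 4 in bin 5; 3 remain.

6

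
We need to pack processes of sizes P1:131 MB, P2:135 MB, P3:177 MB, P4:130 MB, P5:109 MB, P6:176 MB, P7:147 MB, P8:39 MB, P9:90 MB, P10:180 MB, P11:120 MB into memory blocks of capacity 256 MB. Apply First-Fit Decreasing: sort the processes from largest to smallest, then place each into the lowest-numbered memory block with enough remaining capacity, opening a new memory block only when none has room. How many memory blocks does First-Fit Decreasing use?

7 memory blocks

Sorted descending: 180, 177, 176, 147, 135, 131, 130, 120, 109, 90, 39.
Put 180 MB in memory block 1; 76 MB remain.
Put 177 MB in memory block 2; 79 MB remain.
Put 176 MB in memory block 3; 80 MB remain.
Put 147 MB in memory block 4; 109 MB remain.
Put 135 MB in memory block 5; 121 MB remain.
Put 131 MB in memory block 6; 125 MB remain.
Put 130 MB in memory block 7; 126 MB remain.
Put 120 MB in memory block 5; 1 MB remain.
Put 109 MB in memory block 4; 0 MB remain.
Put 90 MB in memory block 6; 35 MB remain.
Put 39 MB in memory block 1; 37 MB remain.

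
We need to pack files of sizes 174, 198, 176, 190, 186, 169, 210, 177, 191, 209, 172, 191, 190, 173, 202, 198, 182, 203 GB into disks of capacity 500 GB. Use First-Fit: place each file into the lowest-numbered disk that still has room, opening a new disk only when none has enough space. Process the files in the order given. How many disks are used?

9 disks

Put 174 GB in disk 1; 326 GB remain.
Put 198 GB in disk 1; 128 GB remain.
Put 176 GB in disk 2; 324 GB remain.
Put 190 GB in disk 2; 134 GB remain.
Put 186 GB in disk 3; 314 GB remain.
Put 169 GB in disk 3; 145 GB remain.
Put 210 GB in disk 4; 290 GB remain.
Put 177 GB in disk 4; 113 GB remain.
Put 191 GB in disk 5; 309 GB remain.
Put 209 GB in disk 5; 100 GB remain.
Put 172 GB in disk 6; 328 GB remain.
Put 191 GB in disk 6; 137 GB remain.
Put 190 GB in disk 7; 310 GB remain.
Put 173 GB in disk 7; 137 GB remain.
Put 202 GB in disk 8; 298 GB remain.
Put 198 GB in disk 8; 100 GB remain.
Put 182 GB in disk 9; 318 GB remain.
Put 203 GB in disk 9; 115 GB remain.
Final disks: [174,198] [176,190] [186,169] [210,177] [191,209] [172,191] [190,173] [202,198] [182,203].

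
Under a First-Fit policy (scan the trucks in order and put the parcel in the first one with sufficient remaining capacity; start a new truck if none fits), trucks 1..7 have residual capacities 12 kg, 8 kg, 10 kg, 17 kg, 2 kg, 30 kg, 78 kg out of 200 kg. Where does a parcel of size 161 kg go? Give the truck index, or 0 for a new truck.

0

No truck has ≥ 161 kg free, so a new truck is opened.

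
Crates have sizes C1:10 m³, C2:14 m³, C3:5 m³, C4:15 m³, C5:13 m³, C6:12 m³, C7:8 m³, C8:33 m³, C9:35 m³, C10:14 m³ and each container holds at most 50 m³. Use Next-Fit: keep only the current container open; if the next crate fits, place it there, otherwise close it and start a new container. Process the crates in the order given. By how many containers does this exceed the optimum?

0

Next-Fit: [10,14,5,15] [13,12,8] [33] [35,14] → 4 containers.
Total size 159 m³; any packing needs at least ⌈159/50⌉ = 4 containers.
So 4 is already optimal.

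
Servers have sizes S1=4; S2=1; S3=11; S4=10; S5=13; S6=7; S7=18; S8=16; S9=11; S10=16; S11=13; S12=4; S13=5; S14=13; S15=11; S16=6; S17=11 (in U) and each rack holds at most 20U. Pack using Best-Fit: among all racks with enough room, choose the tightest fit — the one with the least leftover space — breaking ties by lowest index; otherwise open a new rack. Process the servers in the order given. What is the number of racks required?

11 racks

rack 1: place S1 (4U), 16U left
rack 1: place S2 (1U), 15U left
rack 1: place S3 (11U), 4U left
rack 2: place S4 (10U), 10U left
rack 3: place S5 (13U), 7U left
rack 3: place S6 (7U), 0U left
rack 4: place S7 (18U), 2U left
rack 5: place S8 (16U), 4U left
rack 6: place S9 (11U), 9U left
rack 7: place S10 (16U), 4U left
rack 8: place S11 (13U), 7U left
rack 1: place S12 (4U), 0U left
rack 8: place S13 (5U), 2U left
rack 9: place S14 (13U), 7U left
rack 10: place S15 (11U), 9U left
rack 9: place S16 (6U), 1U left
rack 11: place S17 (11U), 9U left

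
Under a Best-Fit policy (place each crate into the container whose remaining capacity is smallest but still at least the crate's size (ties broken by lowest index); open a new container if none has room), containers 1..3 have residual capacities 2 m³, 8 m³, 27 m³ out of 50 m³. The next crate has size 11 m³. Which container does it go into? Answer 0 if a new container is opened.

3

Containers with room: container 3 (27 m³).
Tightest fit is container 3 with 27 m³ free.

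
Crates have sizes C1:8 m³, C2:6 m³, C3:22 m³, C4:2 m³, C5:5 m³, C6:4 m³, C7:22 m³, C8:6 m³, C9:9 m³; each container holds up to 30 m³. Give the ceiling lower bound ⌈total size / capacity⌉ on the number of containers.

Total size = 8 + 6 + 22 + 2 + 5 + 4 + 22 + 6 + 9 = 84 m³.
⌈84 / 30⌉ = 3.

3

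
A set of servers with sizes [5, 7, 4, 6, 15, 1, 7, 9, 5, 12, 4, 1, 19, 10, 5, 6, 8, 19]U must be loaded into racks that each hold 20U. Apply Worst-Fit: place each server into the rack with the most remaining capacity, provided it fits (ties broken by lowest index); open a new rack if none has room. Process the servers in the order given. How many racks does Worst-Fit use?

9 racks

5U → rack 1 (remaining 15U)
7U → rack 1 (remaining 8U)
4U → rack 1 (remaining 4U)
6U → rack 2 (remaining 14U)
15U → rack 3 (remaining 5U)
1U → rack 2 (remaining 13U)
7U → rack 2 (remaining 6U)
9U → rack 4 (remaining 11U)
5U → rack 4 (remaining 6U)
12U → rack 5 (remaining 8U)
4U → rack 5 (remaining 4U)
1U → rack 2 (remaining 5U)
19U → rack 6 (remaining 1U)
10U → rack 7 (remaining 10U)
5U → rack 7 (remaining 5U)
6U → rack 4 (remaining 0U)
8U → rack 8 (remaining 12U)
19U → rack 9 (remaining 1U)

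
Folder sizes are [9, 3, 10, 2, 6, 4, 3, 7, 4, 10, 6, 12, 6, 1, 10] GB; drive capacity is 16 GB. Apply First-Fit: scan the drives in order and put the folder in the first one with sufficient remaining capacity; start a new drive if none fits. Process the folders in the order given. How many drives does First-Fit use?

7 drives

9 GB → drive 1 (remaining 7 GB)
3 GB → drive 1 (remaining 4 GB)
10 GB → drive 2 (remaining 6 GB)
2 GB → drive 1 (remaining 2 GB)
6 GB → drive 2 (remaining 0 GB)
4 GB → drive 3 (remaining 12 GB)
3 GB → drive 3 (remaining 9 GB)
7 GB → drive 3 (remaining 2 GB)
4 GB → drive 4 (remaining 12 GB)
10 GB → drive 4 (remaining 2 GB)
6 GB → drive 5 (remaining 10 GB)
12 GB → drive 6 (remaining 4 GB)
6 GB → drive 5 (remaining 4 GB)
1 GB → drive 1 (remaining 1 GB)
10 GB → drive 7 (remaining 6 GB)
Final drives: [9,3,2,1] [10,6] [4,3,7] [4,10] [6,6] [12] [10].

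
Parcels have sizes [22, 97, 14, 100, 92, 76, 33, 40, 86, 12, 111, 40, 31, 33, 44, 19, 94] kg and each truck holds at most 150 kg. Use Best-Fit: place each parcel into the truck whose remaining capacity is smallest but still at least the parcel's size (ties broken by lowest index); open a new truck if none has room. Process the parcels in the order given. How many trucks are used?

7

truck 1: place 22 kg, 128 kg left
truck 1: place 97 kg, 31 kg left
truck 1: place 14 kg, 17 kg left
truck 2: place 100 kg, 50 kg left
truck 3: place 92 kg, 58 kg left
truck 4: place 76 kg, 74 kg left
truck 2: place 33 kg, 17 kg left
truck 3: place 40 kg, 18 kg left
truck 5: place 86 kg, 64 kg left
truck 1: place 12 kg, 5 kg left
truck 6: place 111 kg, 39 kg left
truck 5: place 40 kg, 24 kg left
truck 6: place 31 kg, 8 kg left
truck 4: place 33 kg, 41 kg left
truck 7: place 44 kg, 106 kg left
truck 5: place 19 kg, 5 kg left
truck 7: place 94 kg, 12 kg left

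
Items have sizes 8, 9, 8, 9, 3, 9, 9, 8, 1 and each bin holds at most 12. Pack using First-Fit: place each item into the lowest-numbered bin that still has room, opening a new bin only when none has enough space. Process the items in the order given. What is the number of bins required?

8 → bin 1 (remaining 4)
9 → bin 2 (remaining 3)
8 → bin 3 (remaining 4)
9 → bin 4 (remaining 3)
3 → bin 1 (remaining 1)
9 → bin 5 (remaining 3)
9 → bin 6 (remaining 3)
8 → bin 7 (remaining 4)
1 → bin 1 (remaining 0)

7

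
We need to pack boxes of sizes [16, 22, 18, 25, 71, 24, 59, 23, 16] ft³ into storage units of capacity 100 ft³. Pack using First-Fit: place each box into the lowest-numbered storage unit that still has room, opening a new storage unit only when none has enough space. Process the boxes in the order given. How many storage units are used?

3

storage unit 1: place 16 ft³, 84 ft³ left
storage unit 1: place 22 ft³, 62 ft³ left
storage unit 1: place 18 ft³, 44 ft³ left
storage unit 1: place 25 ft³, 19 ft³ left
storage unit 2: place 71 ft³, 29 ft³ left
storage unit 2: place 24 ft³, 5 ft³ left
storage unit 3: place 59 ft³, 41 ft³ left
storage unit 3: place 23 ft³, 18 ft³ left
storage unit 1: place 16 ft³, 3 ft³ left
Final storage units: [16,22,18,25,16] [71,24] [59,23].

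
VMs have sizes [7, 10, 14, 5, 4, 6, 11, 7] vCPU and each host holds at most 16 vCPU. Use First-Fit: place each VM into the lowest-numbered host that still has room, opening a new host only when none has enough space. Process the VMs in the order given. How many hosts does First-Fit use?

Put 7 vCPU in host 1; 9 vCPU remain.
Put 10 vCPU in host 2; 6 vCPU remain.
Put 14 vCPU in host 3; 2 vCPU remain.
Put 5 vCPU in host 1; 4 vCPU remain.
Put 4 vCPU in host 1; 0 vCPU remain.
Put 6 vCPU in host 2; 0 vCPU remain.
Put 11 vCPU in host 4; 5 vCPU remain.
Put 7 vCPU in host 5; 9 vCPU remain.

5 hosts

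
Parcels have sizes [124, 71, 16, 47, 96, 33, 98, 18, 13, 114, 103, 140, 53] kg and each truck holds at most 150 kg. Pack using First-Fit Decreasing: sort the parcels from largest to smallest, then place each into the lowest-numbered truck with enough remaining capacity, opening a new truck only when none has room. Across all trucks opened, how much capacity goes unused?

Sorted descending: 140, 124, 114, 103, 98, 96, 71, 53, 47, 33, 18, 16, 13.
140 kg → truck 1 (remaining 10 kg)
124 kg → truck 2 (remaining 26 kg)
114 kg → truck 3 (remaining 36 kg)
103 kg → truck 4 (remaining 47 kg)
98 kg → truck 5 (remaining 52 kg)
96 kg → truck 6 (remaining 54 kg)
71 kg → truck 7 (remaining 79 kg)
53 kg → truck 6 (remaining 1 kg)
47 kg → truck 4 (remaining 0 kg)
33 kg → truck 3 (remaining 3 kg)
18 kg → truck 2 (remaining 8 kg)
16 kg → truck 5 (remaining 36 kg)
13 kg → truck 5 (remaining 23 kg)
7 trucks × 150 kg = 1050 kg; used 926 kg; unused 124 kg.

124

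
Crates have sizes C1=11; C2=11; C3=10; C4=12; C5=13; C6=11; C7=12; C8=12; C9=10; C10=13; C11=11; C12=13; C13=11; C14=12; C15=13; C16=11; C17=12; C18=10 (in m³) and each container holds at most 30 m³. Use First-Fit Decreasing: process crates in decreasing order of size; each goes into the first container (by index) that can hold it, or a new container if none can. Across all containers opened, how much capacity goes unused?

Sorted descending: 13, 13, 13, 13, 12, 12, 12, 12, 12, 11, 11, 11, 11, 11, 11, 10, 10, 10.
Put 13 m³ in container 1; 17 m³ remain.
Put 13 m³ in container 1; 4 m³ remain.
Put 13 m³ in container 2; 17 m³ remain.
Put 13 m³ in container 2; 4 m³ remain.
Put 12 m³ in container 3; 18 m³ remain.
Put 12 m³ in container 3; 6 m³ remain.
Put 12 m³ in container 4; 18 m³ remain.
Put 12 m³ in container 4; 6 m³ remain.
Put 12 m³ in container 5; 18 m³ remain.
Put 11 m³ in container 5; 7 m³ remain.
Put 11 m³ in container 6; 19 m³ remain.
Put 11 m³ in container 6; 8 m³ remain.
Put 11 m³ in container 7; 19 m³ remain.
Put 11 m³ in container 7; 8 m³ remain.
Put 11 m³ in container 8; 19 m³ remain.
Put 10 m³ in container 8; 9 m³ remain.
Put 10 m³ in container 9; 20 m³ remain.
Put 10 m³ in container 9; 10 m³ remain.
9 containers × 30 m³ = 270 m³; used 208 m³; unused 62 m³.

62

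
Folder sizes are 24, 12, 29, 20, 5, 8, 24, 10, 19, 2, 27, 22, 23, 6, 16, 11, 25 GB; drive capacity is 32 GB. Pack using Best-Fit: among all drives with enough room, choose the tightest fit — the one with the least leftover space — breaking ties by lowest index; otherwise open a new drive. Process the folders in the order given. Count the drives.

10 drives

drive 1: place 24 GB, 8 GB left
drive 2: place 12 GB, 20 GB left
drive 3: place 29 GB, 3 GB left
drive 2: place 20 GB, 0 GB left
drive 1: place 5 GB, 3 GB left
drive 4: place 8 GB, 24 GB left
drive 4: place 24 GB, 0 GB left
drive 5: place 10 GB, 22 GB left
drive 5: place 19 GB, 3 GB left
drive 1: place 2 GB, 1 GB left
drive 6: place 27 GB, 5 GB left
drive 7: place 22 GB, 10 GB left
drive 8: place 23 GB, 9 GB left
drive 8: place 6 GB, 3 GB left
drive 9: place 16 GB, 16 GB left
drive 9: place 11 GB, 5 GB left
drive 10: place 25 GB, 7 GB left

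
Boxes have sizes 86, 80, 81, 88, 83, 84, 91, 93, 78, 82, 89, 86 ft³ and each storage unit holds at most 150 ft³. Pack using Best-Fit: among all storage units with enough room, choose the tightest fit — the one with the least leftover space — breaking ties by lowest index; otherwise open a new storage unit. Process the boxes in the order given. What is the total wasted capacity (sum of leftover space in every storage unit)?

storage unit 1: place 86 ft³, 64 ft³ left
storage unit 2: place 80 ft³, 70 ft³ left
storage unit 3: place 81 ft³, 69 ft³ left
storage unit 4: place 88 ft³, 62 ft³ left
storage unit 5: place 83 ft³, 67 ft³ left
storage unit 6: place 84 ft³, 66 ft³ left
storage unit 7: place 91 ft³, 59 ft³ left
storage unit 8: place 93 ft³, 57 ft³ left
storage unit 9: place 78 ft³, 72 ft³ left
storage unit 10: place 82 ft³, 68 ft³ left
storage unit 11: place 89 ft³, 61 ft³ left
storage unit 12: place 86 ft³, 64 ft³ left
12 storage units × 150 ft³ = 1800 ft³; used 1021 ft³; unused 779 ft³.

779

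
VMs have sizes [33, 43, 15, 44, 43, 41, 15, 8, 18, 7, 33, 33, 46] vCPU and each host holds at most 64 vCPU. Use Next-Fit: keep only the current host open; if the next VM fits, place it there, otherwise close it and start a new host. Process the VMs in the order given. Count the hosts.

Put 33 vCPU in host 1; 31 vCPU remain.
Put 43 vCPU in host 2; 21 vCPU remain.
Put 15 vCPU in host 2; 6 vCPU remain.
Put 44 vCPU in host 3; 20 vCPU remain.
Put 43 vCPU in host 4; 21 vCPU remain.
Put 41 vCPU in host 5; 23 vCPU remain.
Put 15 vCPU in host 5; 8 vCPU remain.
Put 8 vCPU in host 5; 0 vCPU remain.
Put 18 vCPU in host 6; 46 vCPU remain.
Put 7 vCPU in host 6; 39 vCPU remain.
Put 33 vCPU in host 6; 6 vCPU remain.
Put 33 vCPU in host 7; 31 vCPU remain.
Put 46 vCPU in host 8; 18 vCPU remain.

8 hosts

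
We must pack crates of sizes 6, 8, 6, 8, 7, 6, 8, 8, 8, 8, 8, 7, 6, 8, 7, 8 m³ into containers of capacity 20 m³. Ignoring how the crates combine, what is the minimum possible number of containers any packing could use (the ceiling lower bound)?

6

Total size = 6 + 8 + 6 + 8 + 7 + 6 + 8 + 8 + 8 + 8 + 8 + 7 + 6 + 8 + 7 + 8 = 117 m³.
⌈117 / 20⌉ = 6.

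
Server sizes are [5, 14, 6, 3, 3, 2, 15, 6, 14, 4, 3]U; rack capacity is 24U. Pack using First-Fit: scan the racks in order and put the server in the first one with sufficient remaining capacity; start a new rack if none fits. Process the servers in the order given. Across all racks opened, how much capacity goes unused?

21

Put 5U in rack 1; 19U remain.
Put 14U in rack 1; 5U remain.
Put 6U in rack 2; 18U remain.
Put 3U in rack 1; 2U remain.
Put 3U in rack 2; 15U remain.
Put 2U in rack 1; 0U remain.
Put 15U in rack 2; 0U remain.
Put 6U in rack 3; 18U remain.
Put 14U in rack 3; 4U remain.
Put 4U in rack 3; 0U remain.
Put 3U in rack 4; 21U remain.
4 racks × 24U = 96U; used 75U; unused 21U.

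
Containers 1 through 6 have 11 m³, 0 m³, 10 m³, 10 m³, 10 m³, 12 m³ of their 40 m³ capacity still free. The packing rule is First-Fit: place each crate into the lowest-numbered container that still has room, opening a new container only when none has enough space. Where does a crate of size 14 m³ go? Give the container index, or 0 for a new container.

No container has ≥ 14 m³ free, so a new container is opened.

0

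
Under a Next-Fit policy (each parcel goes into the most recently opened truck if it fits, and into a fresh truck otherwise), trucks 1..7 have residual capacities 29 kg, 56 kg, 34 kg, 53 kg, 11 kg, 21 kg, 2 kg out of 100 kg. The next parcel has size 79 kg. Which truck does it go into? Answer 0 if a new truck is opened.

0

Next-Fit only looks at truck 7, which has 2 kg free.
79 kg does not fit, so a new truck is opened.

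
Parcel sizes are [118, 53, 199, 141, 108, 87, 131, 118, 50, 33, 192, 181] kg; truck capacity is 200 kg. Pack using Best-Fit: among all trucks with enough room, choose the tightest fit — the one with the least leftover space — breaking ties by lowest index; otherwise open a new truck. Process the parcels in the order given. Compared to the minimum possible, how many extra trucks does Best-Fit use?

Best-Fit: [118,53] [199] [141,50] [108,87] [131,33] [118] [192] [181] → 8 trucks.
Total size 1411 kg; any packing needs at least ⌈1411/200⌉ = 8 trucks.
So 8 is already optimal.

0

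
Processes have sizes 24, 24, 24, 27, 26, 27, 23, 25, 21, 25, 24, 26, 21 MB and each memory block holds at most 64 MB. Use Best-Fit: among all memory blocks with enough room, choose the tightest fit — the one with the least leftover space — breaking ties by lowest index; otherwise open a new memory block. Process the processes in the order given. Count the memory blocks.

Put 24 MB in memory block 1; 40 MB remain.
Put 24 MB in memory block 1; 16 MB remain.
Put 24 MB in memory block 2; 40 MB remain.
Put 27 MB in memory block 2; 13 MB remain.
Put 26 MB in memory block 3; 38 MB remain.
Put 27 MB in memory block 3; 11 MB remain.
Put 23 MB in memory block 4; 41 MB remain.
Put 25 MB in memory block 4; 16 MB remain.
Put 21 MB in memory block 5; 43 MB remain.
Put 25 MB in memory block 5; 18 MB remain.
Put 24 MB in memory block 6; 40 MB remain.
Put 26 MB in memory block 6; 14 MB remain.
Put 21 MB in memory block 7; 43 MB remain.
Final memory blocks: [24,24] [24,27] [26,27] [23,25] [21,25] [24,26] [21].

7 memory blocks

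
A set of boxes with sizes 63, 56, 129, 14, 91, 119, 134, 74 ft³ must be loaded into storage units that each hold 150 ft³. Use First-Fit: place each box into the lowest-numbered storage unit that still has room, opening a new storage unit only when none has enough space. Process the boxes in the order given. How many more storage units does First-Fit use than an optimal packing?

First-Fit: [63,56,14] [129] [91] [119] [134] [74] → 6 storage units.
Total size 680 ft³; any packing needs at least ⌈680/150⌉ = 5 storage units.
An optimal packing achieves that bound: [134,14] [129] [119] [91,56] [74,63] → 5 storage units.
Excess: 6 − 5 = 1.

1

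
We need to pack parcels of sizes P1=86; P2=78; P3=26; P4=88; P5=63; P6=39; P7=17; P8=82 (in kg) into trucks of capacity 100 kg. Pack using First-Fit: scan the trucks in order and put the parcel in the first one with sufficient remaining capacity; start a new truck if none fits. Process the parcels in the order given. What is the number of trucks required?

6

Put P1 (86 kg) in truck 1; 14 kg remain.
Put P2 (78 kg) in truck 2; 22 kg remain.
Put P3 (26 kg) in truck 3; 74 kg remain.
Put P4 (88 kg) in truck 4; 12 kg remain.
Put P5 (63 kg) in truck 3; 11 kg remain.
Put P6 (39 kg) in truck 5; 61 kg remain.
Put P7 (17 kg) in truck 2; 5 kg remain.
Put P8 (82 kg) in truck 6; 18 kg remain.
Final trucks: [86] [78,17] [26,63] [88] [39] [82].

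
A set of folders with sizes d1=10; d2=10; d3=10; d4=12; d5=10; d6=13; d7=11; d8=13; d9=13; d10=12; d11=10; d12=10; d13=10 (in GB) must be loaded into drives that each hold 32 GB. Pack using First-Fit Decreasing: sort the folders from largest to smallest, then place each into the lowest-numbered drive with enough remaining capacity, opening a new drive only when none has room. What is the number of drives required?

6

Sorted descending: 13, 13, 13, 12, 12, 11, 10, 10, 10, 10, 10, 10, 10.
13 GB → drive 1 (remaining 19 GB)
13 GB → drive 1 (remaining 6 GB)
13 GB → drive 2 (remaining 19 GB)
12 GB → drive 2 (remaining 7 GB)
12 GB → drive 3 (remaining 20 GB)
11 GB → drive 3 (remaining 9 GB)
10 GB → drive 4 (remaining 22 GB)
10 GB → drive 4 (remaining 12 GB)
10 GB → drive 4 (remaining 2 GB)
10 GB → drive 5 (remaining 22 GB)
10 GB → drive 5 (remaining 12 GB)
10 GB → drive 5 (remaining 2 GB)
10 GB → drive 6 (remaining 22 GB)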